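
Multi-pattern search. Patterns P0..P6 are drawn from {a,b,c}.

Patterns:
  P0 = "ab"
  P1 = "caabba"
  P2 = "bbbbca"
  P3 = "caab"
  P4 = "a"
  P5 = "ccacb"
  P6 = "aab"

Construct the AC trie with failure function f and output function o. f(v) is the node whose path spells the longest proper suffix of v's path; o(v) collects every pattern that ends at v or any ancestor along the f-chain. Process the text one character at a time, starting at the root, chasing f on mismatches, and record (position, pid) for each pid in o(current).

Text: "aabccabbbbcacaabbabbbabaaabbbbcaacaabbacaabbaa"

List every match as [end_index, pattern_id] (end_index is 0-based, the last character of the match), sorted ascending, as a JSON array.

Build automaton:
Trie (insert patterns):
  0='ε' goto a→1 b→9 c→3
  1='a' goto a→19 b→2  ←P4
  2='ab' goto ·  ←P0
  3='c' goto a→4 c→15
  4='ca' goto a→5
  5='caa' goto b→6
  6='caab' goto b→7  ←P3
  7='caabb' goto a→8
  8='caabba' goto ·  ←P1
  9='b' goto b→10
  10='bb' goto b→11
  11='bbb' goto b→12
  12='bbbb' goto c→13
  13='bbbbc' goto a→14
  14='bbbbca' goto ·  ←P2
  15='cc' goto a→16
  16='cca' goto c→17
  17='ccac' goto b→18
  18='ccacb' goto ·  ←P5
  19='aa' goto b→20
  20='aab' goto ·  ←P6

Failure links (BFS by depth):
  fail(1) 'a': from fail(0)=0 chase 'a': 0 ⇒ 0;  out={4}∪out(0)={4}
  fail(3) 'c': from fail(0)=0 chase 'c': 0 ⇒ 0;  out=∅∪out(0)=∅
  fail(9) 'b': from fail(0)=0 chase 'b': 0 ⇒ 0;  out=∅∪out(0)=∅
  fail(2) 'ab': from fail(1)=0 chase 'b': 0 ⇒ 9;  out={0}∪out(9)={0}
  fail(4) 'ca': from fail(3)=0 chase 'a': 0 ⇒ 1;  out=∅∪out(1)={4}
  fail(10) 'bb': from fail(9)=0 chase 'b': 0 ⇒ 9;  out=∅∪out(9)=∅
  fail(15) 'cc': from fail(3)=0 chase 'c': 0 ⇒ 3;  out=∅∪out(3)=∅
  fail(19) 'aa': from fail(1)=0 chase 'a': 0 ⇒ 1;  out=∅∪out(1)={4}
  fail(5) 'caa': from fail(4)=1 chase 'a': 1 ⇒ 19;  out=∅∪out(19)={4}
  fail(11) 'bbb': from fail(10)=9 chase 'b': 9 ⇒ 10;  out=∅∪out(10)=∅
  fail(16) 'cca': from fail(15)=3 chase 'a': 3 ⇒ 4;  out=∅∪out(4)={4}
  fail(20) 'aab': from fail(19)=1 chase 'b': 1 ⇒ 2;  out={6}∪out(2)={0,6}
  fail(6) 'caab': from fail(5)=19 chase 'b': 19 ⇒ 20;  out={3}∪out(20)={0,3,6}
  fail(12) 'bbbb': from fail(11)=10 chase 'b': 10 ⇒ 11;  out=∅∪out(11)=∅
  fail(17) 'ccac': from fail(16)=4 chase 'c': 4→1→0 ⇒ 3;  out=∅∪out(3)=∅
  fail(7) 'caabb': from fail(6)=20 chase 'b': 20→2→9 ⇒ 10;  out=∅∪out(10)=∅
  fail(13) 'bbbbc': from fail(12)=11 chase 'c': 11→10→9→0 ⇒ 3;  out=∅∪out(3)=∅
  fail(18) 'ccacb': from fail(17)=3 chase 'b': 3→0 ⇒ 9;  out={5}∪out(9)={5}
  fail(8) 'caabba': from fail(7)=10 chase 'a': 10→9→0 ⇒ 1;  out={1}∪out(1)={1,4}
  fail(14) 'bbbbca': from fail(13)=3 chase 'a': 3 ⇒ 4;  out={2}∪out(4)={2,4}

Text stream:
i=0 'a': node 0→1  emit P4@[0:0]
i=1 'a': node 1→19  emit P4@[1:1]
i=2 'b': node 19→20  emit P0@[1:2],P6@[0:2]
i=3 'c': node 20→3 (via fail)
i=4 'c': node 3→15
i=5 'a': node 15→16  emit P4@[5:5]
i=6 'b': node 16→2 (via fail)  emit P0@[5:6]
i=7 'b': node 2→10 (via fail)
i=8 'b': node 10→11
i=9 'b': node 11→12
i=10 'c': node 12→13
i=11 'a': node 13→14  emit P2@[6:11],P4@[11:11]
i=12 'c': node 14→3 (via fail)
i=13 'a': node 3→4  emit P4@[13:13]
i=14 'a': node 4→5  emit P4@[14:14]
i=15 'b': node 5→6  emit P0@[14:15],P3@[12:15],P6@[13:15]
i=16 'b': node 6→7
i=17 'a': node 7→8  emit P1@[12:17],P4@[17:17]
i=18 'b': node 8→2 (via fail)  emit P0@[17:18]
i=19 'b': node 2→10 (via fail)
i=20 'b': node 10→11
i=21 'a': node 11→1 (via fail)  emit P4@[21:21]
i=22 'b': node 1→2  emit P0@[21:22]
i=23 'a': node 2→1 (via fail)  emit P4@[23:23]
i=24 'a': node 1→19  emit P4@[24:24]
i=25 'a': node 19→19 (via fail)  emit P4@[25:25]
i=26 'b': node 19→20  emit P0@[25:26],P6@[24:26]
i=27 'b': node 20→10 (via fail)
i=28 'b': node 10→11
i=29 'b': node 11→12
i=30 'c': node 12→13
i=31 'a': node 13→14  emit P2@[26:31],P4@[31:31]
i=32 'a': node 14→5 (via fail)  emit P4@[32:32]
i=33 'c': node 5→3 (via fail)
i=34 'a': node 3→4  emit P4@[34:34]
i=35 'a': node 4→5  emit P4@[35:35]
i=36 'b': node 5→6  emit P0@[35:36],P3@[33:36],P6@[34:36]
i=37 'b': node 6→7
i=38 'a': node 7→8  emit P1@[33:38],P4@[38:38]
i=39 'c': node 8→3 (via fail)
i=40 'a': node 3→4  emit P4@[40:40]
i=41 'a': node 4→5  emit P4@[41:41]
i=42 'b': node 5→6  emit P0@[41:42],P3@[39:42],P6@[40:42]
i=43 'b': node 6→7
i=44 'a': node 7→8  emit P1@[39:44],P4@[44:44]
i=45 'a': node 8→19 (via fail)  emit P4@[45:45]

Result: [[0,4],[1,4],[2,0],[2,6],[5,4],[6,0],[11,2],[11,4],[13,4],[14,4],[15,0],[15,3],[15,6],[17,1],[17,4],[18,0],[21,4],[22,0],[23,4],[24,4],[25,4],[26,0],[26,6],[31,2],[31,4],[32,4],[34,4],[35,4],[36,0],[36,3],[36,6],[38,1],[38,4],[40,4],[41,4],[42,0],[42,3],[42,6],[44,1],[44,4],[45,4]]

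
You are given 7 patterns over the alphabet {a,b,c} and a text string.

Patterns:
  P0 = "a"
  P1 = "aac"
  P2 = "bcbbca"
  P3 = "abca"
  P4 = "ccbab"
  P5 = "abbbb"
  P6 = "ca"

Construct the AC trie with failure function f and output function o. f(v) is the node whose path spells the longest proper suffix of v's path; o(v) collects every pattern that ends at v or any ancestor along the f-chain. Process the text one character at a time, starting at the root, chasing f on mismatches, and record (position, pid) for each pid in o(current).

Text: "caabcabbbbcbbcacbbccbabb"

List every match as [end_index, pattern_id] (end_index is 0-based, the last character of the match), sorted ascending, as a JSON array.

Construct AC machine:
Trie nodes:
  0='ε' goto a→1 b→4 c→13
  1='a' goto a→2 b→10  ←P0
  2='aa' goto c→3
  3='aac' goto ·  ←P1
  4='b' goto c→5
  5='bc' goto b→6
  6='bcb' goto b→7
  7='bcbb' goto c→8
  8='bcbbc' goto a→9
  9='bcbbca' goto ·  ←P2
  10='ab' goto b→18 c→11
  11='abc' goto a→12
  12='abca' goto ·  ←P3
  13='c' goto a→21 c→14
  14='cc' goto b→15
  15='ccb' goto a→16
  16='ccba' goto b→17
  17='ccbab' goto ·  ←P4
  18='abb' goto b→19
  19='abbb' goto b→20
  20='abbbb' goto ·  ←P5
  21='ca' goto ·  ←P6

Failure links (BFS by depth):
  fail(1) 'a': from fail(0)=0 chase 'a': 0 ⇒ 0;  out={0}∪out(0)={0}
  fail(4) 'b': from fail(0)=0 chase 'b': 0 ⇒ 0;  out=∅∪out(0)=∅
  fail(13) 'c': from fail(0)=0 chase 'c': 0 ⇒ 0;  out=∅∪out(0)=∅
  fail(2) 'aa': from fail(1)=0 chase 'a': 0 ⇒ 1;  out=∅∪out(1)={0}
  fail(5) 'bc': from fail(4)=0 chase 'c': 0 ⇒ 13;  out=∅∪out(13)=∅
  fail(10) 'ab': from fail(1)=0 chase 'b': 0 ⇒ 4;  out=∅∪out(4)=∅
  fail(14) 'cc': from fail(13)=0 chase 'c': 0 ⇒ 13;  out=∅∪out(13)=∅
  fail(21) 'ca': from fail(13)=0 chase 'a': 0 ⇒ 1;  out={6}∪out(1)={0,6}
  fail(3) 'aac': from fail(2)=1 chase 'c': 1→0 ⇒ 13;  out={1}∪out(13)={1}
  fail(6) 'bcb': from fail(5)=13 chase 'b': 13→0 ⇒ 4;  out=∅∪out(4)=∅
  fail(11) 'abc': from fail(10)=4 chase 'c': 4 ⇒ 5;  out=∅∪out(5)=∅
  fail(15) 'ccb': from fail(14)=13 chase 'b': 13→0 ⇒ 4;  out=∅∪out(4)=∅
  fail(18) 'abb': from fail(10)=4 chase 'b': 4→0 ⇒ 4;  out=∅∪out(4)=∅
  fail(7) 'bcbb': from fail(6)=4 chase 'b': 4→0 ⇒ 4;  out=∅∪out(4)=∅
  fail(12) 'abca': from fail(11)=5 chase 'a': 5→13 ⇒ 21;  out={3}∪out(21)={0,3,6}
  fail(16) 'ccba': from fail(15)=4 chase 'a': 4→0 ⇒ 1;  out=∅∪out(1)={0}
  fail(19) 'abbb': from fail(18)=4 chase 'b': 4→0 ⇒ 4;  out=∅∪out(4)=∅
  fail(8) 'bcbbc': from fail(7)=4 chase 'c': 4 ⇒ 5;  out=∅∪out(5)=∅
  fail(17) 'ccbab': from fail(16)=1 chase 'b': 1 ⇒ 10;  out={4}∪out(10)={4}
  fail(20) 'abbbb': from fail(19)=4 chase 'b': 4→0 ⇒ 4;  out={5}∪out(4)={5}
  fail(9) 'bcbbca': from fail(8)=5 chase 'a': 5→13 ⇒ 21;  out={2}∪out(21)={0,2,6}

Scan:
[0] read 'c'  n0⇒n13
[1] read 'a'  n13⇒n21  → match P0@[1:1],P6@[0:1]
[2] read 'a'  n21⇒n2 (via fail)  → match P0@[2:2]
[3] read 'b'  n2⇒n10 (via fail)
[4] read 'c'  n10⇒n11
[5] read 'a'  n11⇒n12  → match P0@[5:5],P3@[2:5],P6@[4:5]
[6] read 'b'  n12⇒n10 (via fail)
[7] read 'b'  n10⇒n18
[8] read 'b'  n18⇒n19
[9] read 'b'  n19⇒n20  → match P5@[5:9]
[10] read 'c'  n20⇒n5 (via fail)
[11] read 'b'  n5⇒n6
[12] read 'b'  n6⇒n7
[13] read 'c'  n7⇒n8
[14] read 'a'  n8⇒n9  → match P0@[14:14],P2@[9:14],P6@[13:14]
[15] read 'c'  n9⇒n13 (via fail)
[16] read 'b'  n13⇒n4 (via fail)
[17] read 'b'  n4⇒n4 (via fail)
[18] read 'c'  n4⇒n5
[19] read 'c'  n5⇒n14 (via fail)
[20] read 'b'  n14⇒n15
[21] read 'a'  n15⇒n16  → match P0@[21:21]
[22] read 'b'  n16⇒n17  → match P4@[18:22]
[23] read 'b'  n17⇒n18 (via fail)

Matches: [[1,0],[1,6],[2,0],[5,0],[5,3],[5,6],[9,5],[14,0],[14,2],[14,6],[21,0],[22,4]]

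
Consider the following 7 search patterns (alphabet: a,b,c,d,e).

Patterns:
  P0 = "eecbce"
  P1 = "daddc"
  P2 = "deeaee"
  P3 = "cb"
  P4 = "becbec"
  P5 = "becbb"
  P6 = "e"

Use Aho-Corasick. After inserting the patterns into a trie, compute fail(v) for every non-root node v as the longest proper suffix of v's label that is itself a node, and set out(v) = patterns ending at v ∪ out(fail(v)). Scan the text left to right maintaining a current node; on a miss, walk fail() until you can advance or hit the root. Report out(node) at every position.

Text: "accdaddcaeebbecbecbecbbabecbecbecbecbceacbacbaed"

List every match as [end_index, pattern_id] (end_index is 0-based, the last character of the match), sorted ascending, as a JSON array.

Construct AC machine:
Trie nodes:
  n0 'ε': b→19 c→17 d→7 e→1
  n1 'e': e→2  [P6 ends]
  n2 'ee': c→3
  n3 'eec': b→4
  n4 'eecb': c→5
  n5 'eecbc': e→6
  n6 'eecbce': ·  [P0 ends]
  n7 'd': a→8 e→12
  n8 'da': d→9
  n9 'dad': d→10
  n10 'dadd': c→11
  n11 'daddc': ·  [P1 ends]
  n12 'de': e→13
  n13 'dee': a→14
  n14 'deea': e→15
  n15 'deeae': e→16
  n16 'deeaee': ·  [P2 ends]
  n17 'c': b→18
  n18 'cb': ·  [P3 ends]
  n19 'b': e→20
  n20 'be': c→21
  n21 'bec': b→22
  n22 'becb': b→25 e→23
  n23 'becbe': c→24
  n24 'becbec': ·  [P4 ends]
  n25 'becbb': ·  [P5 ends]

BFS fail/out derivation:
  fail(1) 'e': from fail(0)=0 chase 'e': 0 ⇒ 0;  out={6}∪out(0)={6}
  fail(7) 'd': from fail(0)=0 chase 'd': 0 ⇒ 0;  out=∅∪out(0)=∅
  fail(17) 'c': from fail(0)=0 chase 'c': 0 ⇒ 0;  out=∅∪out(0)=∅
  fail(19) 'b': from fail(0)=0 chase 'b': 0 ⇒ 0;  out=∅∪out(0)=∅
  fail(2) 'ee': from fail(1)=0 chase 'e': 0 ⇒ 1;  out=∅∪out(1)={6}
  fail(8) 'da': from fail(7)=0 chase 'a': 0 ⇒ 0;  out=∅∪out(0)=∅
  fail(12) 'de': from fail(7)=0 chase 'e': 0 ⇒ 1;  out=∅∪out(1)={6}
  fail(18) 'cb': from fail(17)=0 chase 'b': 0 ⇒ 19;  out={3}∪out(19)={3}
  fail(20) 'be': from fail(19)=0 chase 'e': 0 ⇒ 1;  out=∅∪out(1)={6}
  fail(3) 'eec': from fail(2)=1 chase 'c': 1→0 ⇒ 17;  out=∅∪out(17)=∅
  fail(9) 'dad': from fail(8)=0 chase 'd': 0 ⇒ 7;  out=∅∪out(7)=∅
  fail(13) 'dee': from fail(12)=1 chase 'e': 1 ⇒ 2;  out=∅∪out(2)={6}
  fail(21) 'bec': from fail(20)=1 chase 'c': 1→0 ⇒ 17;  out=∅∪out(17)=∅
  fail(4) 'eecb': from fail(3)=17 chase 'b': 17 ⇒ 18;  out=∅∪out(18)={3}
  fail(10) 'dadd': from fail(9)=7 chase 'd': 7→0 ⇒ 7;  out=∅∪out(7)=∅
  fail(14) 'deea': from fail(13)=2 chase 'a': 2→1→0 ⇒ 0;  out=∅∪out(0)=∅
  fail(22) 'becb': from fail(21)=17 chase 'b': 17 ⇒ 18;  out=∅∪out(18)={3}
  fail(5) 'eecbc': from fail(4)=18 chase 'c': 18→19→0 ⇒ 17;  out=∅∪out(17)=∅
  fail(11) 'daddc': from fail(10)=7 chase 'c': 7→0 ⇒ 17;  out={1}∪out(17)={1}
  fail(15) 'deeae': from fail(14)=0 chase 'e': 0 ⇒ 1;  out=∅∪out(1)={6}
  fail(23) 'becbe': from fail(22)=18 chase 'e': 18→19 ⇒ 20;  out=∅∪out(20)={6}
  fail(25) 'becbb': from fail(22)=18 chase 'b': 18→19→0 ⇒ 19;  out={5}∪out(19)={5}
  fail(6) 'eecbce': from fail(5)=17 chase 'e': 17→0 ⇒ 1;  out={0}∪out(1)={0,6}
  fail(16) 'deeaee': from fail(15)=1 chase 'e': 1 ⇒ 2;  out={2}∪out(2)={2,6}
  fail(24) 'becbec': from fail(23)=20 chase 'c': 20 ⇒ 21;  out={4}∪out(21)={4}

Run:
[0] read 'a'  n0⇒n0
[1] read 'c'  n0⇒n17
[2] read 'c'  n17⇒n17 ·f
[3] read 'd'  n17⇒n7 ·f
[4] read 'a'  n7⇒n8
[5] read 'd'  n8⇒n9
[6] read 'd'  n9⇒n10
[7] read 'c'  n10⇒n11  emit P1@[3:7]
[8] read 'a'  n11⇒n0 ·f
[9] read 'e'  n0⇒n1  emit P6@[9:9]
[10] read 'e'  n1⇒n2  emit P6@[10:10]
[11] read 'b'  n2⇒n19 ·f
[12] read 'b'  n19⇒n19 ·f
[13] read 'e'  n19⇒n20  emit P6@[13:13]
[14] read 'c'  n20⇒n21
[15] read 'b'  n21⇒n22  emit P3@[14:15]
[16] read 'e'  n22⇒n23  emit P6@[16:16]
[17] read 'c'  n23⇒n24  emit P4@[12:17]
[18] read 'b'  n24⇒n22 ·f  emit P3@[17:18]
[19] read 'e'  n22⇒n23  emit P6@[19:19]
[20] read 'c'  n23⇒n24  emit P4@[15:20]
[21] read 'b'  n24⇒n22 ·f  emit P3@[20:21]
[22] read 'b'  n22⇒n25  emit P5@[18:22]
[23] read 'a'  n25⇒n0 ·f
[24] read 'b'  n0⇒n19
[25] read 'e'  n19⇒n20  emit P6@[25:25]
[26] read 'c'  n20⇒n21
[27] read 'b'  n21⇒n22  emit P3@[26:27]
[28] read 'e'  n22⇒n23  emit P6@[28:28]
[29] read 'c'  n23⇒n24  emit P4@[24:29]
[30] read 'b'  n24⇒n22 ·f  emit P3@[29:30]
[31] read 'e'  n22⇒n23  emit P6@[31:31]
[32] read 'c'  n23⇒n24  emit P4@[27:32]
[33] read 'b'  n24⇒n22 ·f  emit P3@[32:33]
[34] read 'e'  n22⇒n23  emit P6@[34:34]
[35] read 'c'  n23⇒n24  emit P4@[30:35]
[36] read 'b'  n24⇒n22 ·f  emit P3@[35:36]
[37] read 'c'  n22⇒n17 ·f
[38] read 'e'  n17⇒n1 ·f  emit P6@[38:38]
[39] read 'a'  n1⇒n0 ·f
[40] read 'c'  n0⇒n17
[41] read 'b'  n17⇒n18  emit P3@[40:41]
[42] read 'a'  n18⇒n0 ·f
[43] read 'c'  n0⇒n17
[44] read 'b'  n17⇒n18  emit P3@[43:44]
[45] read 'a'  n18⇒n0 ·f
[46] read 'e'  n0⇒n1  emit P6@[46:46]
[47] read 'd'  n1⇒n7 ·f

All matches (sorted): [[7,1],[9,6],[10,6],[13,6],[15,3],[16,6],[17,4],[18,3],[19,6],[20,4],[21,3],[22,5],[25,6],[27,3],[28,6],[29,4],[30,3],[31,6],[32,4],[33,3],[34,6],[35,4],[36,3],[38,6],[41,3],[44,3],[46,6]]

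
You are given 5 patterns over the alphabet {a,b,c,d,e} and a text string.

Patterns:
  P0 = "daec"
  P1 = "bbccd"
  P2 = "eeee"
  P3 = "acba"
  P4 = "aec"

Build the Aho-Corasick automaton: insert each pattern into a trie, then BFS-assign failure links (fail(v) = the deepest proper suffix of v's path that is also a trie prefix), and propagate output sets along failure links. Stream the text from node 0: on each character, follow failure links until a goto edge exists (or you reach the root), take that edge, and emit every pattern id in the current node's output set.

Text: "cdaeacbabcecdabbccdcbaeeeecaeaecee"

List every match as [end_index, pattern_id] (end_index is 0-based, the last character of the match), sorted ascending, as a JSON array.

Construct AC machine:
Trie nodes:
  n0 'ε': a→14 b→5 d→1 e→10
  n1 'd': a→2
  n2 'da': e→3
  n3 'dae': c→4
  n4 'daec': ·  ←P0
  n5 'b': b→6
  n6 'bb': c→7
  n7 'bbc': c→8
  n8 'bbcc': d→9
  n9 'bbccd': ·  ←P1
  n10 'e': e→11
  n11 'ee': e→12
  n12 'eee': e→13
  n13 'eeee': ·  ←P2
  n14 'a': c→15 e→18
  n15 'ac': b→16
  n16 'acb': a→17
  n17 'acba': ·  ←P3
  n18 'ae': c→19
  n19 'aec': ·  ←P4

BFS fail/out derivation:
  fail(1) 'd': from fail(0)=0 chase 'd': 0 ⇒ 0;  out=∅∪out(0)=∅
  fail(5) 'b': from fail(0)=0 chase 'b': 0 ⇒ 0;  out=∅∪out(0)=∅
  fail(10) 'e': from fail(0)=0 chase 'e': 0 ⇒ 0;  out=∅∪out(0)=∅
  fail(14) 'a': from fail(0)=0 chase 'a': 0 ⇒ 0;  out=∅∪out(0)=∅
  fail(2) 'da': from fail(1)=0 chase 'a': 0 ⇒ 14;  out=∅∪out(14)=∅
  fail(6) 'bb': from fail(5)=0 chase 'b': 0 ⇒ 5;  out=∅∪out(5)=∅
  fail(11) 'ee': from fail(10)=0 chase 'e': 0 ⇒ 10;  out=∅∪out(10)=∅
  fail(15) 'ac': from fail(14)=0 chase 'c': 0 ⇒ 0;  out=∅∪out(0)=∅
  fail(18) 'ae': from fail(14)=0 chase 'e': 0 ⇒ 10;  out=∅∪out(10)=∅
  fail(3) 'dae': from fail(2)=14 chase 'e': 14 ⇒ 18;  out=∅∪out(18)=∅
  fail(7) 'bbc': from fail(6)=5 chase 'c': 5→0 ⇒ 0;  out=∅∪out(0)=∅
  fail(12) 'eee': from fail(11)=10 chase 'e': 10 ⇒ 11;  out=∅∪out(11)=∅
  fail(16) 'acb': from fail(15)=0 chase 'b': 0 ⇒ 5;  out=∅∪out(5)=∅
  fail(19) 'aec': from fail(18)=10 chase 'c': 10→0 ⇒ 0;  out={4}∪out(0)={4}
  fail(4) 'daec': from fail(3)=18 chase 'c': 18 ⇒ 19;  out={0}∪out(19)={0,4}
  fail(8) 'bbcc': from fail(7)=0 chase 'c': 0 ⇒ 0;  out=∅∪out(0)=∅
  fail(13) 'eeee': from fail(12)=11 chase 'e': 11 ⇒ 12;  out={2}∪out(12)={2}
  fail(17) 'acba': from fail(16)=5 chase 'a': 5→0 ⇒ 14;  out={3}∪out(14)={3}
  fail(9) 'bbccd': from fail(8)=0 chase 'd': 0 ⇒ 1;  out={1}∪out(1)={1}

Run:
pos 0 'c': at 0
pos 1 'd': at 1
pos 2 'a': at 2
pos 3 'e': at 3
pos 4 'a': at 14 (via fail)
pos 5 'c': at 15
pos 6 'b': at 16
pos 7 'a': at 17  emit P3@[4:7]
pos 8 'b': at 5 (via fail)
pos 9 'c': at 0 (via fail)
pos 10 'e': at 10
pos 11 'c': at 0 (via fail)
pos 12 'd': at 1
pos 13 'a': at 2
pos 14 'b': at 5 (via fail)
pos 15 'b': at 6
pos 16 'c': at 7
pos 17 'c': at 8
pos 18 'd': at 9  emit P1@[14:18]
pos 19 'c': at 0 (via fail)
pos 20 'b': at 5
pos 21 'a': at 14 (via fail)
pos 22 'e': at 18
pos 23 'e': at 11 (via fail)
pos 24 'e': at 12
pos 25 'e': at 13  emit P2@[22:25]
pos 26 'c': at 0 (via fail)
pos 27 'a': at 14
pos 28 'e': at 18
pos 29 'a': at 14 (via fail)
pos 30 'e': at 18
pos 31 'c': at 19  emit P4@[29:31]
pos 32 'e': at 10 (via fail)
pos 33 'e': at 11

Result: [[7,3],[18,1],[25,2],[31,4]]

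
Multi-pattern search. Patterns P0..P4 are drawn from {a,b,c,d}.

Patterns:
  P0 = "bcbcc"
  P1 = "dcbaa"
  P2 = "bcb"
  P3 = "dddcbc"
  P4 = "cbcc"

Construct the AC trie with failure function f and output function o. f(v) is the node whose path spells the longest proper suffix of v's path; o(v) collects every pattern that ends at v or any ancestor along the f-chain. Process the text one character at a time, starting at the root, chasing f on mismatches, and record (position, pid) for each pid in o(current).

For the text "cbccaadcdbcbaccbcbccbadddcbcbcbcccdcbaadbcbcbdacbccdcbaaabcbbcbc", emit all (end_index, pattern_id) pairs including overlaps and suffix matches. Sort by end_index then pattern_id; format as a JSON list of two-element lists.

Construct AC machine:
Trie nodes:
  0='ε' goto b→1 c→16 d→6
  1='b' goto c→2
  2='bc' goto b→3
  3='bcb' goto c→4  [P2 ends]
  4='bcbc' goto c→5
  5='bcbcc' goto ·  [P0 ends]
  6='d' goto c→7 d→11
  7='dc' goto b→8
  8='dcb' goto a→9
  9='dcba' goto a→10
  10='dcbaa' goto ·  [P1 ends]
  11='dd' goto d→12
  12='ddd' goto c→13
  13='dddc' goto b→14
  14='dddcb' goto c→15
  15='dddcbc' goto ·  [P3 ends]
  16='c' goto b→17
  17='cb' goto c→18
  18='cbc' goto c→19
  19='cbcc' goto ·  [P4 ends]

Failure links (BFS by depth):
  fail(1) 'b': from fail(0)=0 chase 'b': 0 ⇒ 0;  out=∅∪out(0)=∅
  fail(6) 'd': from fail(0)=0 chase 'd': 0 ⇒ 0;  out=∅∪out(0)=∅
  fail(16) 'c': from fail(0)=0 chase 'c': 0 ⇒ 0;  out=∅∪out(0)=∅
  fail(2) 'bc': from fail(1)=0 chase 'c': 0 ⇒ 16;  out=∅∪out(16)=∅
  fail(7) 'dc': from fail(6)=0 chase 'c': 0 ⇒ 16;  out=∅∪out(16)=∅
  fail(11) 'dd': from fail(6)=0 chase 'd': 0 ⇒ 6;  out=∅∪out(6)=∅
  fail(17) 'cb': from fail(16)=0 chase 'b': 0 ⇒ 1;  out=∅∪out(1)=∅
  fail(3) 'bcb': from fail(2)=16 chase 'b': 16 ⇒ 17;  out={2}∪out(17)={2}
  fail(8) 'dcb': from fail(7)=16 chase 'b': 16 ⇒ 17;  out=∅∪out(17)=∅
  fail(12) 'ddd': from fail(11)=6 chase 'd': 6 ⇒ 11;  out=∅∪out(11)=∅
  fail(18) 'cbc': from fail(17)=1 chase 'c': 1 ⇒ 2;  out=∅∪out(2)=∅
  fail(4) 'bcbc': from fail(3)=17 chase 'c': 17 ⇒ 18;  out=∅∪out(18)=∅
  fail(9) 'dcba': from fail(8)=17 chase 'a': 17→1→0 ⇒ 0;  out=∅∪out(0)=∅
  fail(13) 'dddc': from fail(12)=11 chase 'c': 11→6 ⇒ 7;  out=∅∪out(7)=∅
  fail(19) 'cbcc': from fail(18)=2 chase 'c': 2→16→0 ⇒ 16;  out={4}∪out(16)={4}
  fail(5) 'bcbcc': from fail(4)=18 chase 'c': 18 ⇒ 19;  out={0}∪out(19)={0,4}
  fail(10) 'dcbaa': from fail(9)=0 chase 'a': 0 ⇒ 0;  out={1}∪out(0)={1}
  fail(14) 'dddcb': from fail(13)=7 chase 'b': 7 ⇒ 8;  out=∅∪out(8)=∅
  fail(15) 'dddcbc': from fail(14)=8 chase 'c': 8→17 ⇒ 18;  out={3}∪out(18)={3}

Text stream:
i=0 'c': node 0→16
i=1 'b': node 16→17
i=2 'c': node 17→18
i=3 'c': node 18→19  → match P4@[0:3]
i=4 'a': node 19→0 (fail-walked)
i=5 'a': node 0→0
i=6 'd': node 0→6
i=7 'c': node 6→7
i=8 'd': node 7→6 (fail-walked)
i=9 'b': node 6→1 (fail-walked)
i=10 'c': node 1→2
i=11 'b': node 2→3  → match P2@[9:11]
i=12 'a': node 3→0 (fail-walked)
i=13 'c': node 0→16
i=14 'c': node 16→16 (fail-walked)
i=15 'b': node 16→17
i=16 'c': node 17→18
i=17 'b': node 18→3 (fail-walked)  → match P2@[15:17]
i=18 'c': node 3→4
i=19 'c': node 4→5  → match P0@[15:19],P4@[16:19]
i=20 'b': node 5→17 (fail-walked)
i=21 'a': node 17→0 (fail-walked)
i=22 'd': node 0→6
i=23 'd': node 6→11
i=24 'd': node 11→12
i=25 'c': node 12→13
i=26 'b': node 13→14
i=27 'c': node 14→15  → match P3@[22:27]
i=28 'b': node 15→3 (fail-walked)  → match P2@[26:28]
i=29 'c': node 3→4
i=30 'b': node 4→3 (fail-walked)  → match P2@[28:30]
i=31 'c': node 3→4
i=32 'c': node 4→5  → match P0@[28:32],P4@[29:32]
i=33 'c': node 5→16 (fail-walked)
i=34 'd': node 16→6 (fail-walked)
i=35 'c': node 6→7
i=36 'b': node 7→8
i=37 'a': node 8→9
i=38 'a': node 9→10  → match P1@[34:38]
i=39 'd': node 10→6 (fail-walked)
i=40 'b': node 6→1 (fail-walked)
i=41 'c': node 1→2
i=42 'b': node 2→3  → match P2@[40:42]
i=43 'c': node 3→4
i=44 'b': node 4→3 (fail-walked)  → match P2@[42:44]
i=45 'd': node 3→6 (fail-walked)
i=46 'a': node 6→0 (fail-walked)
i=47 'c': node 0→16
i=48 'b': node 16→17
i=49 'c': node 17→18
i=50 'c': node 18→19  → match P4@[47:50]
i=51 'd': node 19→6 (fail-walked)
i=52 'c': node 6→7
i=53 'b': node 7→8
i=54 'a': node 8→9
i=55 'a': node 9→10  → match P1@[51:55]
i=56 'a': node 10→0 (fail-walked)
i=57 'b': node 0→1
i=58 'c': node 1→2
i=59 'b': node 2→3  → match P2@[57:59]
i=60 'b': node 3→1 (fail-walked)
i=61 'c': node 1→2
i=62 'b': node 2→3  → match P2@[60:62]
i=63 'c': node 3→4

Result: [[3,4],[11,2],[17,2],[19,0],[19,4],[27,3],[28,2],[30,2],[32,0],[32,4],[38,1],[42,2],[44,2],[50,4],[55,1],[59,2],[62,2]]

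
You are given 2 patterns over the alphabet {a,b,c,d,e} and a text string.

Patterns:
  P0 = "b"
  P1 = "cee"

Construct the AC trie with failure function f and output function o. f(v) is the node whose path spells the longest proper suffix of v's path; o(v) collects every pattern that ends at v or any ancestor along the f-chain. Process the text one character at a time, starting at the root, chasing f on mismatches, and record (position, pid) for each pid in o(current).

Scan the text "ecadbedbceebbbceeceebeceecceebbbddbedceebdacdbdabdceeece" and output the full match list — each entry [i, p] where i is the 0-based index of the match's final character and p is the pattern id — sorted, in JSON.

Build automaton:
Trie nodes:
  n0 'ε': b→1 c→2
  n1 'b': ·  ←P0
  n2 'c': e→3
  n3 'ce': e→4
  n4 'cee': ·  ←P1

BFS fail/out derivation:
  n1('b'): parent n0 fail=0; on 'b' 0 → fail=0;  out {0}∪∅={0}
  n2('c'): parent n0 fail=0; on 'c' 0 → fail=0;  out ∅∪∅=∅
  n3('ce'): parent n2 fail=0; on 'e' 0 → fail=0;  out ∅∪∅=∅
  n4('cee'): parent n3 fail=0; on 'e' 0 → fail=0;  out {1}∪∅={1}

Scan:
pos 0 'e': at 0
pos 1 'c': at 2
pos 2 'a': at 0 (fail-walked)
pos 3 'd': at 0
pos 4 'b': at 1  → match P0@[4:4]
pos 5 'e': at 0 (fail-walked)
pos 6 'd': at 0
pos 7 'b': at 1  → match P0@[7:7]
pos 8 'c': at 2 (fail-walked)
pos 9 'e': at 3
pos 10 'e': at 4  → match P1@[8:10]
pos 11 'b': at 1 (fail-walked)  → match P0@[11:11]
pos 12 'b': at 1 (fail-walked)  → match P0@[12:12]
pos 13 'b': at 1 (fail-walked)  → match P0@[13:13]
pos 14 'c': at 2 (fail-walked)
pos 15 'e': at 3
pos 16 'e': at 4  → match P1@[14:16]
pos 17 'c': at 2 (fail-walked)
pos 18 'e': at 3
pos 19 'e': at 4  → match P1@[17:19]
pos 20 'b': at 1 (fail-walked)  → match P0@[20:20]
pos 21 'e': at 0 (fail-walked)
pos 22 'c': at 2
pos 23 'e': at 3
pos 24 'e': at 4  → match P1@[22:24]
pos 25 'c': at 2 (fail-walked)
pos 26 'c': at 2 (fail-walked)
pos 27 'e': at 3
pos 28 'e': at 4  → match P1@[26:28]
pos 29 'b': at 1 (fail-walked)  → match P0@[29:29]
pos 30 'b': at 1 (fail-walked)  → match P0@[30:30]
pos 31 'b': at 1 (fail-walked)  → match P0@[31:31]
pos 32 'd': at 0 (fail-walked)
pos 33 'd': at 0
pos 34 'b': at 1  → match P0@[34:34]
pos 35 'e': at 0 (fail-walked)
pos 36 'd': at 0
pos 37 'c': at 2
pos 38 'e': at 3
pos 39 'e': at 4  → match P1@[37:39]
pos 40 'b': at 1 (fail-walked)  → match P0@[40:40]
pos 41 'd': at 0 (fail-walked)
pos 42 'a': at 0
pos 43 'c': at 2
pos 44 'd': at 0 (fail-walked)
pos 45 'b': at 1  → match P0@[45:45]
pos 46 'd': at 0 (fail-walked)
pos 47 'a': at 0
pos 48 'b': at 1  → match P0@[48:48]
pos 49 'd': at 0 (fail-walked)
pos 50 'c': at 2
pos 51 'e': at 3
pos 52 'e': at 4  → match P1@[50:52]
pos 53 'e': at 0 (fail-walked)
pos 54 'c': at 2
pos 55 'e': at 3

All matches (sorted): [[4,0],[7,0],[10,1],[11,0],[12,0],[13,0],[16,1],[19,1],[20,0],[24,1],[28,1],[29,0],[30,0],[31,0],[34,0],[39,1],[40,0],[45,0],[48,0],[52,1]]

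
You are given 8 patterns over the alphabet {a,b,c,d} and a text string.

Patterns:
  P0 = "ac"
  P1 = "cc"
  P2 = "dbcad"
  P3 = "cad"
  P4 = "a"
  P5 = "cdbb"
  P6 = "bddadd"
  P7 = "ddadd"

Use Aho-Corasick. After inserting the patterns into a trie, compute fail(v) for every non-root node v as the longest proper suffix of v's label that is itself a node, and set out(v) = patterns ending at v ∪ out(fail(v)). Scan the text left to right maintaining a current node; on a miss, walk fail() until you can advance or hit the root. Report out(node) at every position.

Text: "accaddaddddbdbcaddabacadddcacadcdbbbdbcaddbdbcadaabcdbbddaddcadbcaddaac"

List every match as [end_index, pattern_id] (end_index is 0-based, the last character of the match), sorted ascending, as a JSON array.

Construct AC machine:
Trie nodes:
  0='ε' goto a→1 b→15 c→3 d→5
  1='a' goto c→2  [P4 ends]
  2='ac' goto ·  [P0 ends]
  3='c' goto a→10 c→4 d→12
  4='cc' goto ·  [P1 ends]
  5='d' goto b→6 d→21
  6='db' goto c→7
  7='dbc' goto a→8
  8='dbca' goto d→9
  9='dbcad' goto ·  [P2 ends]
  10='ca' goto d→11
  11='cad' goto ·  [P3 ends]
  12='cd' goto b→13
  13='cdb' goto b→14
  14='cdbb' goto ·  [P5 ends]
  15='b' goto d→16
  16='bd' goto d→17
  17='bdd' goto a→18
  18='bdda' goto d→19
  19='bddad' goto d→20
  20='bddadd' goto ·  [P6 ends]
  21='dd' goto a→22
  22='dda' goto d→23
  23='ddad' goto d→24
  24='ddadd' goto ·  [P7 ends]

Failure links (BFS by depth):
  fail(1) 'a': from fail(0)=0 chase 'a': 0 ⇒ 0;  out={4}∪out(0)={4}
  fail(3) 'c': from fail(0)=0 chase 'c': 0 ⇒ 0;  out=∅∪out(0)=∅
  fail(5) 'd': from fail(0)=0 chase 'd': 0 ⇒ 0;  out=∅∪out(0)=∅
  fail(15) 'b': from fail(0)=0 chase 'b': 0 ⇒ 0;  out=∅∪out(0)=∅
  fail(2) 'ac': from fail(1)=0 chase 'c': 0 ⇒ 3;  out={0}∪out(3)={0}
  fail(4) 'cc': from fail(3)=0 chase 'c': 0 ⇒ 3;  out={1}∪out(3)={1}
  fail(6) 'db': from fail(5)=0 chase 'b': 0 ⇒ 15;  out=∅∪out(15)=∅
  fail(10) 'ca': from fail(3)=0 chase 'a': 0 ⇒ 1;  out=∅∪out(1)={4}
  fail(12) 'cd': from fail(3)=0 chase 'd': 0 ⇒ 5;  out=∅∪out(5)=∅
  fail(16) 'bd': from fail(15)=0 chase 'd': 0 ⇒ 5;  out=∅∪out(5)=∅
  fail(21) 'dd': from fail(5)=0 chase 'd': 0 ⇒ 5;  out=∅∪out(5)=∅
  fail(7) 'dbc': from fail(6)=15 chase 'c': 15→0 ⇒ 3;  out=∅∪out(3)=∅
  fail(11) 'cad': from fail(10)=1 chase 'd': 1→0 ⇒ 5;  out={3}∪out(5)={3}
  fail(13) 'cdb': from fail(12)=5 chase 'b': 5 ⇒ 6;  out=∅∪out(6)=∅
  fail(17) 'bdd': from fail(16)=5 chase 'd': 5 ⇒ 21;  out=∅∪out(21)=∅
  fail(22) 'dda': from fail(21)=5 chase 'a': 5→0 ⇒ 1;  out=∅∪out(1)={4}
  fail(8) 'dbca': from fail(7)=3 chase 'a': 3 ⇒ 10;  out=∅∪out(10)={4}
  fail(14) 'cdbb': from fail(13)=6 chase 'b': 6→15→0 ⇒ 15;  out={5}∪out(15)={5}
  fail(18) 'bdda': from fail(17)=21 chase 'a': 21 ⇒ 22;  out=∅∪out(22)={4}
  fail(23) 'ddad': from fail(22)=1 chase 'd': 1→0 ⇒ 5;  out=∅∪out(5)=∅
  fail(9) 'dbcad': from fail(8)=10 chase 'd': 10 ⇒ 11;  out={2}∪out(11)={2,3}
  fail(19) 'bddad': from fail(18)=22 chase 'd': 22 ⇒ 23;  out=∅∪out(23)=∅
  fail(24) 'ddadd': from fail(23)=5 chase 'd': 5 ⇒ 21;  out={7}∪out(21)={7}
  fail(20) 'bddadd': from fail(19)=23 chase 'd': 23 ⇒ 24;  out={6}∪out(24)={6,7}

Text stream:
pos 0 'a': at 1  ** P4@[0:0]
pos 1 'c': at 2  ** P0@[0:1]
pos 2 'c': at 4 (via fail)  ** P1@[1:2]
pos 3 'a': at 10 (via fail)  ** P4@[3:3]
pos 4 'd': at 11  ** P3@[2:4]
pos 5 'd': at 21 (via fail)
pos 6 'a': at 22  ** P4@[6:6]
pos 7 'd': at 23
pos 8 'd': at 24  ** P7@[4:8]
pos 9 'd': at 21 (via fail)
pos 10 'd': at 21 (via fail)
pos 11 'b': at 6 (via fail)
pos 12 'd': at 16 (via fail)
pos 13 'b': at 6 (via fail)
pos 14 'c': at 7
pos 15 'a': at 8  ** P4@[15:15]
pos 16 'd': at 9  ** P2@[12:16],P3@[14:16]
pos 17 'd': at 21 (via fail)
pos 18 'a': at 22  ** P4@[18:18]
pos 19 'b': at 15 (via fail)
pos 20 'a': at 1 (via fail)  ** P4@[20:20]
pos 21 'c': at 2  ** P0@[20:21]
pos 22 'a': at 10 (via fail)  ** P4@[22:22]
pos 23 'd': at 11  ** P3@[21:23]
pos 24 'd': at 21 (via fail)
pos 25 'd': at 21 (via fail)
pos 26 'c': at 3 (via fail)
pos 27 'a': at 10  ** P4@[27:27]
pos 28 'c': at 2 (via fail)  ** P0@[27:28]
pos 29 'a': at 10 (via fail)  ** P4@[29:29]
pos 30 'd': at 11  ** P3@[28:30]
pos 31 'c': at 3 (via fail)
pos 32 'd': at 12
pos 33 'b': at 13
pos 34 'b': at 14  ** P5@[31:34]
pos 35 'b': at 15 (via fail)
pos 36 'd': at 16
pos 37 'b': at 6 (via fail)
pos 38 'c': at 7
pos 39 'a': at 8  ** P4@[39:39]
pos 40 'd': at 9  ** P2@[36:40],P3@[38:40]
pos 41 'd': at 21 (via fail)
pos 42 'b': at 6 (via fail)
pos 43 'd': at 16 (via fail)
pos 44 'b': at 6 (via fail)
pos 45 'c': at 7
pos 46 'a': at 8  ** P4@[46:46]
pos 47 'd': at 9  ** P2@[43:47],P3@[45:47]
pos 48 'a': at 1 (via fail)  ** P4@[48:48]
pos 49 'a': at 1 (via fail)  ** P4@[49:49]
pos 50 'b': at 15 (via fail)
pos 51 'c': at 3 (via fail)
pos 52 'd': at 12
pos 53 'b': at 13
pos 54 'b': at 14  ** P5@[51:54]
pos 55 'd': at 16 (via fail)
pos 56 'd': at 17
pos 57 'a': at 18  ** P4@[57:57]
pos 58 'd': at 19
pos 59 'd': at 20  ** P6@[54:59],P7@[55:59]
pos 60 'c': at 3 (via fail)
pos 61 'a': at 10  ** P4@[61:61]
pos 62 'd': at 11  ** P3@[60:62]
pos 63 'b': at 6 (via fail)
pos 64 'c': at 7
pos 65 'a': at 8  ** P4@[65:65]
pos 66 'd': at 9  ** P2@[62:66],P3@[64:66]
pos 67 'd': at 21 (via fail)
pos 68 'a': at 22  ** P4@[68:68]
pos 69 'a': at 1 (via fail)  ** P4@[69:69]
pos 70 'c': at 2  ** P0@[69:70]

All matches (sorted): [[0,4],[1,0],[2,1],[3,4],[4,3],[6,4],[8,7],[15,4],[16,2],[16,3],[18,4],[20,4],[21,0],[22,4],[23,3],[27,4],[28,0],[29,4],[30,3],[34,5],[39,4],[40,2],[40,3],[46,4],[47,2],[47,3],[48,4],[49,4],[54,5],[57,4],[59,6],[59,7],[61,4],[62,3],[65,4],[66,2],[66,3],[68,4],[69,4],[70,0]]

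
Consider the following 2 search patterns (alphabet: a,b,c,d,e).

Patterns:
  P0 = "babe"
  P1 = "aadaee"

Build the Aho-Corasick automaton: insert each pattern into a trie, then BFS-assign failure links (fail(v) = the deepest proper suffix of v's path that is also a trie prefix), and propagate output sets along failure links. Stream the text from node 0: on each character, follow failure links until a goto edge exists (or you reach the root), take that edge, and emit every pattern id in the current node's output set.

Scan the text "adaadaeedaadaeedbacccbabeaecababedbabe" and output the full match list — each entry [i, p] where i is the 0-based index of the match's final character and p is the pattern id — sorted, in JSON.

Build:
Trie (insert patterns):
  n0 'ε': a→5 b→1
  n1 'b': a→2
  n2 'ba': b→3
  n3 'bab': e→4
  n4 'babe': ·  ←P0
  n5 'a': a→6
  n6 'aa': d→7
  n7 'aad': a→8
  n8 'aada': e→9
  n9 'aadae': e→10
  n10 'aadaee': ·  ←P1

Failure links (BFS by depth):
  n1('b'): parent n0 fail=0; on 'b' 0 → fail=0;  out ∅∪∅=∅
  n5('a'): parent n0 fail=0; on 'a' 0 → fail=0;  out ∅∪∅=∅
  n2('ba'): parent n1 fail=0; on 'a' 0 → fail=5;  out ∅∪∅=∅
  n6('aa'): parent n5 fail=0; on 'a' 0 → fail=5;  out ∅∪∅=∅
  n3('bab'): parent n2 fail=5; on 'b' 5→0 → fail=1;  out ∅∪∅=∅
  n7('aad'): parent n6 fail=5; on 'd' 5→0 → fail=0;  out ∅∪∅=∅
  n4('babe'): parent n3 fail=1; on 'e' 1→0 → fail=0;  out {0}∪∅={0}
  n8('aada'): parent n7 fail=0; on 'a' 0 → fail=5;  out ∅∪∅=∅
  n9('aadae'): parent n8 fail=5; on 'e' 5→0 → fail=0;  out ∅∪∅=∅
  n10('aadaee'): parent n9 fail=0; on 'e' 0 → fail=0;  out {1}∪∅={1}

Scan:
[0] read 'a'  n0⇒n5
[1] read 'd'  n5⇒n0 (fail-walked)
[2] read 'a'  n0⇒n5
[3] read 'a'  n5⇒n6
[4] read 'd'  n6⇒n7
[5] read 'a'  n7⇒n8
[6] read 'e'  n8⇒n9
[7] read 'e'  n9⇒n10  emit P1@[2:7]
[8] read 'd'  n10⇒n0 (fail-walked)
[9] read 'a'  n0⇒n5
[10] read 'a'  n5⇒n6
[11] read 'd'  n6⇒n7
[12] read 'a'  n7⇒n8
[13] read 'e'  n8⇒n9
[14] read 'e'  n9⇒n10  emit P1@[9:14]
[15] read 'd'  n10⇒n0 (fail-walked)
[16] read 'b'  n0⇒n1
[17] read 'a'  n1⇒n2
[18] read 'c'  n2⇒n0 (fail-walked)
[19] read 'c'  n0⇒n0
[20] read 'c'  n0⇒n0
[21] read 'b'  n0⇒n1
[22] read 'a'  n1⇒n2
[23] read 'b'  n2⇒n3
[24] read 'e'  n3⇒n4  emit P0@[21:24]
[25] read 'a'  n4⇒n5 (fail-walked)
[26] read 'e'  n5⇒n0 (fail-walked)
[27] read 'c'  n0⇒n0
[28] read 'a'  n0⇒n5
[29] read 'b'  n5⇒n1 (fail-walked)
[30] read 'a'  n1⇒n2
[31] read 'b'  n2⇒n3
[32] read 'e'  n3⇒n4  emit P0@[29:32]
[33] read 'd'  n4⇒n0 (fail-walked)
[34] read 'b'  n0⇒n1
[35] read 'a'  n1⇒n2
[36] read 'b'  n2⇒n3
[37] read 'e'  n3⇒n4  emit P0@[34:37]

All matches (sorted): [[7,1],[14,1],[24,0],[32,0],[37,0]]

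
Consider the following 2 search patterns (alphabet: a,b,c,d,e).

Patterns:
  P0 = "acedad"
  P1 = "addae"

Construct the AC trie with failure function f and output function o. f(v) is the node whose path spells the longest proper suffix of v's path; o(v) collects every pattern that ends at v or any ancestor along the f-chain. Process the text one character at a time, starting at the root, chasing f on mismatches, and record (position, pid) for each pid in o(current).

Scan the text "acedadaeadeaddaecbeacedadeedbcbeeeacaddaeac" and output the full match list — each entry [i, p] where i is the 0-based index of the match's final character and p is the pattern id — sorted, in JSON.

Build automaton:
Trie (insert patterns):
  0='ε' goto a→1
  1='a' goto c→2 d→7
  2='ac' goto e→3
  3='ace' goto d→4
  4='aced' goto a→5
  5='aceda' goto d→6
  6='acedad' goto ·  [P0 ends]
  7='ad' goto d→8
  8='add' goto a→9
  9='adda' goto e→10
  10='addae' goto ·  [P1 ends]

BFS fail/out derivation:
  n1('a'): parent n0 fail=0; on 'a' 0 → fail=0;  out ∅∪∅=∅
  n2('ac'): parent n1 fail=0; on 'c' 0 → fail=0;  out ∅∪∅=∅
  n7('ad'): parent n1 fail=0; on 'd' 0 → fail=0;  out ∅∪∅=∅
  n3('ace'): parent n2 fail=0; on 'e' 0 → fail=0;  out ∅∪∅=∅
  n8('add'): parent n7 fail=0; on 'd' 0 → fail=0;  out ∅∪∅=∅
  n4('aced'): parent n3 fail=0; on 'd' 0 → fail=0;  out ∅∪∅=∅
  n9('adda'): parent n8 fail=0; on 'a' 0 → fail=1;  out ∅∪∅=∅
  n5('aceda'): parent n4 fail=0; on 'a' 0 → fail=1;  out ∅∪∅=∅
  n10('addae'): parent n9 fail=1; on 'e' 1→0 → fail=0;  out {1}∪∅={1}
  n6('acedad'): parent n5 fail=1; on 'd' 1 → fail=7;  out {0}∪∅={0}

Run:
[0] read 'a'  n0⇒n1
[1] read 'c'  n1⇒n2
[2] read 'e'  n2⇒n3
[3] read 'd'  n3⇒n4
[4] read 'a'  n4⇒n5
[5] read 'd'  n5⇒n6  emit P0@[0:5]
[6] read 'a'  n6⇒n1 (via fail)
[7] read 'e'  n1⇒n0 (via fail)
[8] read 'a'  n0⇒n1
[9] read 'd'  n1⇒n7
[10] read 'e'  n7⇒n0 (via fail)
[11] read 'a'  n0⇒n1
[12] read 'd'  n1⇒n7
[13] read 'd'  n7⇒n8
[14] read 'a'  n8⇒n9
[15] read 'e'  n9⇒n10  emit P1@[11:15]
[16] read 'c'  n10⇒n0 (via fail)
[17] read 'b'  n0⇒n0
[18] read 'e'  n0⇒n0
[19] read 'a'  n0⇒n1
[20] read 'c'  n1⇒n2
[21] read 'e'  n2⇒n3
[22] read 'd'  n3⇒n4
[23] read 'a'  n4⇒n5
[24] read 'd'  n5⇒n6  emit P0@[19:24]
[25] read 'e'  n6⇒n0 (via fail)
[26] read 'e'  n0⇒n0
[27] read 'd'  n0⇒n0
[28] read 'b'  n0⇒n0
[29] read 'c'  n0⇒n0
[30] read 'b'  n0⇒n0
[31] read 'e'  n0⇒n0
[32] read 'e'  n0⇒n0
[33] read 'e'  n0⇒n0
[34] read 'a'  n0⇒n1
[35] read 'c'  n1⇒n2
[36] read 'a'  n2⇒n1 (via fail)
[37] read 'd'  n1⇒n7
[38] read 'd'  n7⇒n8
[39] read 'a'  n8⇒n9
[40] read 'e'  n9⇒n10  emit P1@[36:40]
[41] read 'a'  n10⇒n1 (via fail)
[42] read 'c'  n1⇒n2

Result: [[5,0],[15,1],[24,0],[40,1]]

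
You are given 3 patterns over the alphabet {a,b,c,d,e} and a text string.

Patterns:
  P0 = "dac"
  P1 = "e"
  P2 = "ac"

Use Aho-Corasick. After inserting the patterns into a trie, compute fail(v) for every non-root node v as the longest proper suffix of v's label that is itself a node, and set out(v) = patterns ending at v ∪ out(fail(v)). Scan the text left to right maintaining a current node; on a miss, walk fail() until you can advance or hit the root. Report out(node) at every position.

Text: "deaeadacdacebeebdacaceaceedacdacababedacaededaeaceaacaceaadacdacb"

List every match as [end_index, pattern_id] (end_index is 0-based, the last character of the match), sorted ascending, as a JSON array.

Construct AC machine:
Trie nodes:
  n0 'ε': a→5 d→1 e→4
  n1 'd': a→2
  n2 'da': c→3
  n3 'dac': ·  [P0 ends]
  n4 'e': ·  [P1 ends]
  n5 'a': c→6
  n6 'ac': ·  [P2 ends]

Failure links (BFS by depth):
  n1('d'): parent n0 fail=0; on 'd' 0 → fail=0;  out ∅∪∅=∅
  n4('e'): parent n0 fail=0; on 'e' 0 → fail=0;  out {1}∪∅={1}
  n5('a'): parent n0 fail=0; on 'a' 0 → fail=0;  out ∅∪∅=∅
  n2('da'): parent n1 fail=0; on 'a' 0 → fail=5;  out ∅∪∅=∅
  n6('ac'): parent n5 fail=0; on 'c' 0 → fail=0;  out {2}∪∅={2}
  n3('dac'): parent n2 fail=5; on 'c' 5 → fail=6;  out {0}∪{2}={0,2}

Scan:
pos 0 'd': at 1
pos 1 'e': at 4 ·f  emit P1@[1:1]
pos 2 'a': at 5 ·f
pos 3 'e': at 4 ·f  emit P1@[3:3]
pos 4 'a': at 5 ·f
pos 5 'd': at 1 ·f
pos 6 'a': at 2
pos 7 'c': at 3  emit P0@[5:7],P2@[6:7]
pos 8 'd': at 1 ·f
pos 9 'a': at 2
pos 10 'c': at 3  emit P0@[8:10],P2@[9:10]
pos 11 'e': at 4 ·f  emit P1@[11:11]
pos 12 'b': at 0 ·f
pos 13 'e': at 4  emit P1@[13:13]
pos 14 'e': at 4 ·f  emit P1@[14:14]
pos 15 'b': at 0 ·f
pos 16 'd': at 1
pos 17 'a': at 2
pos 18 'c': at 3  emit P0@[16:18],P2@[17:18]
pos 19 'a': at 5 ·f
pos 20 'c': at 6  emit P2@[19:20]
pos 21 'e': at 4 ·f  emit P1@[21:21]
pos 22 'a': at 5 ·f
pos 23 'c': at 6  emit P2@[22:23]
pos 24 'e': at 4 ·f  emit P1@[24:24]
pos 25 'e': at 4 ·f  emit P1@[25:25]
pos 26 'd': at 1 ·f
pos 27 'a': at 2
pos 28 'c': at 3  emit P0@[26:28],P2@[27:28]
pos 29 'd': at 1 ·f
pos 30 'a': at 2
pos 31 'c': at 3  emit P0@[29:31],P2@[30:31]
pos 32 'a': at 5 ·f
pos 33 'b': at 0 ·f
pos 34 'a': at 5
pos 35 'b': at 0 ·f
pos 36 'e': at 4  emit P1@[36:36]
pos 37 'd': at 1 ·f
pos 38 'a': at 2
pos 39 'c': at 3  emit P0@[37:39],P2@[38:39]
pos 40 'a': at 5 ·f
pos 41 'e': at 4 ·f  emit P1@[41:41]
pos 42 'd': at 1 ·f
pos 43 'e': at 4 ·f  emit P1@[43:43]
pos 44 'd': at 1 ·f
pos 45 'a': at 2
pos 46 'e': at 4 ·f  emit P1@[46:46]
pos 47 'a': at 5 ·f
pos 48 'c': at 6  emit P2@[47:48]
pos 49 'e': at 4 ·f  emit P1@[49:49]
pos 50 'a': at 5 ·f
pos 51 'a': at 5 ·f
pos 52 'c': at 6  emit P2@[51:52]
pos 53 'a': at 5 ·f
pos 54 'c': at 6  emit P2@[53:54]
pos 55 'e': at 4 ·f  emit P1@[55:55]
pos 56 'a': at 5 ·f
pos 57 'a': at 5 ·f
pos 58 'd': at 1 ·f
pos 59 'a': at 2
pos 60 'c': at 3  emit P0@[58:60],P2@[59:60]
pos 61 'd': at 1 ·f
pos 62 'a': at 2
pos 63 'c': at 3  emit P0@[61:63],P2@[62:63]
pos 64 'b': at 0 ·f

Result: [[1,1],[3,1],[7,0],[7,2],[10,0],[10,2],[11,1],[13,1],[14,1],[18,0],[18,2],[20,2],[21,1],[23,2],[24,1],[25,1],[28,0],[28,2],[31,0],[31,2],[36,1],[39,0],[39,2],[41,1],[43,1],[46,1],[48,2],[49,1],[52,2],[54,2],[55,1],[60,0],[60,2],[63,0],[63,2]]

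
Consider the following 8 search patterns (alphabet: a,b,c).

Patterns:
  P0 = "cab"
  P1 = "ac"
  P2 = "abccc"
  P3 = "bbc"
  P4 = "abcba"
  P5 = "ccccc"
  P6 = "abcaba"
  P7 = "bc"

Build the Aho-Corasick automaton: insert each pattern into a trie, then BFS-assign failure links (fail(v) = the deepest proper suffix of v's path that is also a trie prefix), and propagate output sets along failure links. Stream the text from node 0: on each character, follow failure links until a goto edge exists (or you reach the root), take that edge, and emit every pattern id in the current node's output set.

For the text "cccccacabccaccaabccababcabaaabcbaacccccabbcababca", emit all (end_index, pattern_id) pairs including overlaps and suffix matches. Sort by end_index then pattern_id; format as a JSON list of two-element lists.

Build automaton:
Trie nodes:
  n0 'ε': a→4 b→10 c→1
  n1 'c': a→2 c→15
  n2 'ca': b→3
  n3 'cab': ·  ←P0
  n4 'a': b→6 c→5
  n5 'ac': ·  ←P1
  n6 'ab': c→7
  n7 'abc': a→19 b→13 c→8
  n8 'abcc': c→9
  n9 'abccc': ·  ←P2
  n10 'b': b→11 c→22
  n11 'bb': c→12
  n12 'bbc': ·  ←P3
  n13 'abcb': a→14
  n14 'abcba': ·  ←P4
  n15 'cc': c→16
  n16 'ccc': c→17
  n17 'cccc': c→18
  n18 'ccccc': ·  ←P5
  n19 'abca': b→20
  n20 'abcab': a→21
  n21 'abcaba': ·  ←P6
  n22 'bc': ·  ←P7

Failure links (BFS by depth):
  n1('c'): parent n0 fail=0; on 'c' 0 → fail=0;  out ∅∪∅=∅
  n4('a'): parent n0 fail=0; on 'a' 0 → fail=0;  out ∅∪∅=∅
  n10('b'): parent n0 fail=0; on 'b' 0 → fail=0;  out ∅∪∅=∅
  n2('ca'): parent n1 fail=0; on 'a' 0 → fail=4;  out ∅∪∅=∅
  n5('ac'): parent n4 fail=0; on 'c' 0 → fail=1;  out {1}∪∅={1}
  n6('ab'): parent n4 fail=0; on 'b' 0 → fail=10;  out ∅∪∅=∅
  n11('bb'): parent n10 fail=0; on 'b' 0 → fail=10;  out ∅∪∅=∅
  n15('cc'): parent n1 fail=0; on 'c' 0 → fail=1;  out ∅∪∅=∅
  n22('bc'): parent n10 fail=0; on 'c' 0 → fail=1;  out {7}∪∅={7}
  n3('cab'): parent n2 fail=4; on 'b' 4 → fail=6;  out {0}∪∅={0}
  n7('abc'): parent n6 fail=10; on 'c' 10 → fail=22;  out ∅∪{7}={7}
  n12('bbc'): parent n11 fail=10; on 'c' 10 → fail=22;  out {3}∪{7}={3,7}
  n16('ccc'): parent n15 fail=1; on 'c' 1 → fail=15;  out ∅∪∅=∅
  n8('abcc'): parent n7 fail=22; on 'c' 22→1 → fail=15;  out ∅∪∅=∅
  n13('abcb'): parent n7 fail=22; on 'b' 22→1→0 → fail=10;  out ∅∪∅=∅
  n17('cccc'): parent n16 fail=15; on 'c' 15 → fail=16;  out ∅∪∅=∅
  n19('abca'): parent n7 fail=22; on 'a' 22→1 → fail=2;  out ∅∪∅=∅
  n9('abccc'): parent n8 fail=15; on 'c' 15 → fail=16;  out {2}∪∅={2}
  n14('abcba'): parent n13 fail=10; on 'a' 10→0 → fail=4;  out {4}∪∅={4}
  n18('ccccc'): parent n17 fail=16; on 'c' 16 → fail=17;  out {5}∪∅={5}
  n20('abcab'): parent n19 fail=2; on 'b' 2 → fail=3;  out ∅∪{0}={0}
  n21('abcaba'): parent n20 fail=3; on 'a' 3→6→10→0 → fail=4;  out {6}∪∅={6}

Scan:
[0] read 'c'  n0⇒n1
[1] read 'c'  n1⇒n15
[2] read 'c'  n15⇒n16
[3] read 'c'  n16⇒n17
[4] read 'c'  n17⇒n18  ** P5@[0:4]
[5] read 'a'  n18⇒n2 ·f
[6] read 'c'  n2⇒n5 ·f  ** P1@[5:6]
[7] read 'a'  n5⇒n2 ·f
[8] read 'b'  n2⇒n3  ** P0@[6:8]
[9] read 'c'  n3⇒n7 ·f  ** P7@[8:9]
[10] read 'c'  n7⇒n8
[11] read 'a'  n8⇒n2 ·f
[12] read 'c'  n2⇒n5 ·f  ** P1@[11:12]
[13] read 'c'  n5⇒n15 ·f
[14] read 'a'  n15⇒n2 ·f
[15] read 'a'  n2⇒n4 ·f
[16] read 'b'  n4⇒n6
[17] read 'c'  n6⇒n7  ** P7@[16:17]
[18] read 'c'  n7⇒n8
[19] read 'a'  n8⇒n2 ·f
[20] read 'b'  n2⇒n3  ** P0@[18:20]
[21] read 'a'  n3⇒n4 ·f
[22] read 'b'  n4⇒n6
[23] read 'c'  n6⇒n7  ** P7@[22:23]
[24] read 'a'  n7⇒n19
[25] read 'b'  n19⇒n20  ** P0@[23:25]
[26] read 'a'  n20⇒n21  ** P6@[21:26]
[27] read 'a'  n21⇒n4 ·f
[28] read 'a'  n4⇒n4 ·f
[29] read 'b'  n4⇒n6
[30] read 'c'  n6⇒n7  ** P7@[29:30]
[31] read 'b'  n7⇒n13
[32] read 'a'  n13⇒n14  ** P4@[28:32]
[33] read 'a'  n14⇒n4 ·f
[34] read 'c'  n4⇒n5  ** P1@[33:34]
[35] read 'c'  n5⇒n15 ·f
[36] read 'c'  n15⇒n16
[37] read 'c'  n16⇒n17
[38] read 'c'  n17⇒n18  ** P5@[34:38]
[39] read 'a'  n18⇒n2 ·f
[40] read 'b'  n2⇒n3  ** P0@[38:40]
[41] read 'b'  n3⇒n11 ·f
[42] read 'c'  n11⇒n12  ** P3@[40:42],P7@[41:42]
[43] read 'a'  n12⇒n2 ·f
[44] read 'b'  n2⇒n3  ** P0@[42:44]
[45] read 'a'  n3⇒n4 ·f
[46] read 'b'  n4⇒n6
[47] read 'c'  n6⇒n7  ** P7@[46:47]
[48] read 'a'  n7⇒n19

Result: [[4,5],[6,1],[8,0],[9,7],[12,1],[17,7],[20,0],[23,7],[25,0],[26,6],[30,7],[32,4],[34,1],[38,5],[40,0],[42,3],[42,7],[44,0],[47,7]]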